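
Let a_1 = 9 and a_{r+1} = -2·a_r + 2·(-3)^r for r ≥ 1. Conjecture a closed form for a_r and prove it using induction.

Computing the first terms: a_1 = 9, a_2 = -24, a_3 = 66. This suggests a_r = 3(-2)^(r - 1) - 2(-3)^r.
When r = 1: the formula gives 9 = 9 = a_1.
For the inductive step, assume it holds for an arbitrary j ≥ 1, so a_j = 3(-2)^(j - 1) - 2(-3)^j.
Then a_{j+1} = -2·a_j + 2·(-3)^j = -2·(3(-2)^(j - 1) - 2(-3)^j) + 2·(-3)^j = 3(-2)^j - 2(-3)^(j + 1) = 3(-2)^((j+1) - 1) - 2(-3)^(j+1),
which is the claimed formula at r = j+1.
Hence, by induction on r, the claim holds for every r ≥ 1.

a_r = 3(-2)^(r - 1) - 2(-3)^r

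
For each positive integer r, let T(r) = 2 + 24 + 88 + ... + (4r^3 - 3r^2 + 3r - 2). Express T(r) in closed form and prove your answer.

T(r) = r(r^3 + r^2 + r - 1)

We claim T(r) = r(r^3 + r^2 + r - 1) for all r ≥ 1.
For the base case r = 1: T(1) = 2, and the closed form gives 2. They agree.
Inductive step: assume the claim holds for r = p, so T(p) = p(p^3 + p^2 + p - 1).
Then T(p+1) = T(p) + (4p^3 + 9p^2 + 9p + 2) = (p(p^3 + p^2 + p - 1)) + (4p^3 + 9p^2 + 9p + 2).
Simplifying, T(p+1) = (p + 1)(p^3 + 4p^2 + 6p + 2) = (p+1)((p+1)^3 + (p+1)^2 + (p+1) - 1),
which is the closed form with r = p+1.
By induction, the statement is established for all r ≥ 1.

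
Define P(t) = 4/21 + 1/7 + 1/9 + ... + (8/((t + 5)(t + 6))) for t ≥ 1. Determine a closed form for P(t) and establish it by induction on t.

P(t) = 4t/(3(t + 6))

We claim P(t) = 4t/(3(t + 6)) for all t ≥ 1.
When t = 1: P(1) = 4/21, and the closed form gives 4/21. They agree.
Inductive step: suppose the statement holds for some i ≥ 1, so P(i) = 4i/(3(i + 6)).
Then P(i+1) = P(i) + (8/((i + 6)(i + 7))) = (4i/(3(i + 6))) + (8/((i + 6)(i + 7))).
Simplifying, P(i+1) = 4(i + 1)/(3(i + 7)) = 4(i+1)/(3((i+1) + 6)),
which is the closed form with t = i+1.
This completes the induction.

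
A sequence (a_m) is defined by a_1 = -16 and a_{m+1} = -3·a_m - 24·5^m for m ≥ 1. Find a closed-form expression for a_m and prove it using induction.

a_m = -(-3)^(m - 1) - 3·5^m

Computing the first terms: a_1 = -16, a_2 = -72, a_3 = -384. This suggests a_m = -(-3)^(m - 1) - 3·5^m.
Base step (m = 1): the formula gives -16 = -16 = a_1.
Inductive step: suppose the statement holds for some k ≥ 1, so a_k = -(-3)^(k - 1) - 3·5^k.
Then a_{k+1} = -3·a_k - 24·5^k = -3·(-(-3)^(k - 1) - 3·5^k) - 24·5^k = -(-3)^k - 3·5^(k + 1) = -(-3)^((k+1) - 1) - 3·5^(k+1),
which is the claimed formula at m = k+1.
This completes the induction.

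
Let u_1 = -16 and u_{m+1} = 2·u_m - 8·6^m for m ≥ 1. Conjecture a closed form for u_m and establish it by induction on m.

u_m = -2^(m + 1) - 2·6^m

Computing the first terms: u_1 = -16, u_2 = -80, u_3 = -448. This suggests u_m = -2^(m + 1) - 2·6^m.
Base step (m = 1): the formula gives -16 = -16 = u_1.
Inductive step: suppose the statement holds for some i ≥ 1, so u_i = -2^(i + 1) - 2·6^i.
Then u_{i+1} = 2·u_i - 8·6^i = 2·(-2^(i + 1) - 2·6^i) - 8·6^i = -2^(i + 2) - 2·6^(i + 1) = -2^((i+1) + 1) - 2·6^(i+1),
which is the claimed formula at m = i+1.
This completes the induction.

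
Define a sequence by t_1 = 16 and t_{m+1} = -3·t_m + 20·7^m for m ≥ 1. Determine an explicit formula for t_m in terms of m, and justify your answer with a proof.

Computing the first terms: t_1 = 16, t_2 = 92, t_3 = 704. This suggests t_m = 2(-3)^(m - 1) + 2·7^m.
For the base case m = 1: the formula gives 16 = 16 = t_1.
For the inductive step, assume it holds for an arbitrary j ≥ 1, so t_j = 2(-3)^(j - 1) + 2·7^j.
Then t_{j+1} = -3·t_j + 20·7^j = -3·(2(-3)^(j - 1) + 2·7^j) + 20·7^j = 2(-3)^j + 2·7^(j + 1) = 2(-3)^((j+1) - 1) + 2·7^(j+1),
which is the claimed formula at m = j+1.
By the principle of mathematical induction, the result holds for all m ≥ 1.

t_m = 2(-3)^(m - 1) + 2·7^m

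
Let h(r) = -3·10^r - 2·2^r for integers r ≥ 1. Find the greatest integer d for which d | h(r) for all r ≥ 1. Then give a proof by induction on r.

Computing the first values: h(1) = -34 and h(2) = -308; gcd(-34, -308) = 2, so d ≤ 2.
We prove 2 | -3·10^r - 2·2^r for all r ≥ 1 by induction on r.
When r = 1: h(1) = -34 = 2·(-17), so 2 | h(1).
Inductive step: suppose the statement holds for some m ≥ 1, i.e. 2 | h(m). Then
h(m+1) − 10·h(m) = (-3·10^(m+1) - 2·2^(m+1)) − 10·(-3·10^m - 2·2^m) = (-2)·2^m·(2 − 10) = (16)·2^m. Since 2 | h(m) by the inductive hypothesis, 2 | 10·h(m); and 2 | 16 since 16 = 2·8. Therefore 2 | h(m+1).
By the principle of mathematical induction, the result holds for all r ≥ 1.
Therefore the largest such d is 2.

d = 2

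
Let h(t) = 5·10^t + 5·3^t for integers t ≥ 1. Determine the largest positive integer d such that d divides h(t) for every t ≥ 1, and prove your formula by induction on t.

Computing the first values: h(1) = 65 and h(2) = 545; gcd(65, 545) = 5, so d ≤ 5.
We prove 5 | 5·10^t + 5·3^t for all t ≥ 1 by induction on t.
Base step (t = 1): h(1) = 65 = 5·(13), so 5 | h(1).
Inductive step: suppose the statement holds for some m ≥ 1, i.e. 5 | h(m). Then
h(m+1) − 10·h(m) = (5·10^(m+1) + 5·3^(m+1)) − 10·(5·10^m + 5·3^m) = (5)·3^m·(3 − 10) = (-35)·3^m. Since 5 | h(m) by the inductive hypothesis, 5 | 10·h(m); and 5 | -35 since -35 = 5·-7. Therefore 5 | h(m+1).
This completes the induction.
Therefore the largest such d is 5.

d = 5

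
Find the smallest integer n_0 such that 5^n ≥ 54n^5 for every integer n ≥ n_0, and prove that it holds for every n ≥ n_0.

At n = 9: 1953125 < 3188646, so the inequality fails and n_0 ≥ 10. We prove 5^n ≥ 54n^5 for all n ≥ 10.
Base step (n = 10): 5^n = 9765625 and 54n^5 = 5400000, so 9765625 ≥ 5400000.
Inductive step: suppose the statement holds for some i ≥ 10, so 5^i ≥ 54i^5.
Then 5^(i + 1) = 5·(5^i) ≥ 5·(54i^5).
Also, for i ≥ 10 we have 5·(54i^5) ≥ 54(i+1)^5, since 5 ≥ (1 + 1/i)^5 for all i ≥ 10.
Combining, 5^(i + 1) ≥ 54(i+1)^5.
This completes the induction.
Hence the smallest such n_0 is 10.

n_0 = 10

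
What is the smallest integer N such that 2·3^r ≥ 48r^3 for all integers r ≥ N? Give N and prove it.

N = 9

At r = 8: 13122 < 24576, so the inequality fails and N ≥ 9. We prove 2·3^r ≥ 48r^3 for all r ≥ 9.
Base case (r = 9): 2·3^r = 39366 and 48r^3 = 34992, so 39366 ≥ 34992.
Suppose the result is true for r = m, so 2·3^m ≥ 48m^3.
Then 2·3^(m + 1) = 3·(2·3^m) ≥ 3·(48m^3).
Also, for m ≥ 9 we have 3·(48m^3) ≥ 48(m+1)^3, since 3 ≥ (1 + 1/m)^3 for all m ≥ 9.
Combining, 2·3^(m + 1) ≥ 48(m+1)^3.
Hence, by induction on r, the claim holds for every r ≥ 9.
Hence the smallest such N is 9.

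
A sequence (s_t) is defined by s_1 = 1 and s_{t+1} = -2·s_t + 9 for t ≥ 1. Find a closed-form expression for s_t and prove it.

Computing the first terms: s_1 = 1, s_2 = 7, s_3 = -5. This suggests s_t = (-2)^t + 3.
Base step (t = 1): the formula gives 1 = 1 = s_1.
Inductive step: suppose the statement holds for some i ≥ 1, so s_i = (-2)^i + 3.
Then s_{i+1} = -2·s_i + 9 = -2·((-2)^i + 3) + 9 = (-2)^(i + 1) + 3,
which is the claimed formula at t = i+1.
Hence, by induction on t, the claim holds for every t ≥ 1.

s_t = (-2)^t + 3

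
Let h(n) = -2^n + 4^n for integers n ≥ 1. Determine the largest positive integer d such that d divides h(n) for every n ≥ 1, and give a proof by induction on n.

d = 2

Computing the first values: h(1) = 2 and h(2) = 12; gcd(2, 12) = 2, so d ≤ 2.
We prove 2 | -2^n + 4^n for all n ≥ 1 by induction on n.
For the base case n = 1: h(1) = 2 = 2·(1), so 2 | h(1).
Inductive step: suppose the statement holds for some r ≥ 1, i.e. 2 | h(r). Then
4^{r+1} − 2^{r+1} = 4·4^r − 2·2^r = 4·(4^r − 2^r) + (2)·2^r. The first term is divisible by 2 by the inductive hypothesis, and the second term (2)·2^r is divisible by 2 since 2 | 2. Hence 2 | h(r+1).
By induction, the statement is established for all n ≥ 1.
Therefore the largest such d is 2.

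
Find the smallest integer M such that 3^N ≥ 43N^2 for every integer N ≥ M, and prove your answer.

M = 7

At N = 6: 729 < 1548, so the inequality fails and M ≥ 7. We prove 3^N ≥ 43N^2 for all N ≥ 7.
Base case (N = 7): 3^N = 2187 and 43N^2 = 2107, so 2187 ≥ 2107.
Inductive step: suppose the statement holds for some m ≥ 7, so 3^m ≥ 43m^2.
Then 3^(m + 1) = 3·(3^m) ≥ 3·(43m^2).
Also, for m ≥ 7 we have 3·(43m^2) ≥ 43(m+1)^2, since 3 ≥ (1 + 1/m)^2 for all m ≥ 7.
Combining, 3^(m + 1) ≥ 43(m+1)^2.
By the principle of mathematical induction, the result holds for all N ≥ 7.
Hence the smallest such M is 7.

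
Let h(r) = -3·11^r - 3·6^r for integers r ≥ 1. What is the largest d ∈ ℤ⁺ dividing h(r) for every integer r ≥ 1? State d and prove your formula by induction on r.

Computing the first values: h(1) = -51 and h(2) = -471; gcd(-51, -471) = 3, so d ≤ 3.
We prove 3 | -3·11^r - 3·6^r for all r ≥ 1 by induction on r.
Base step (r = 1): h(1) = -51 = 3·(-17), so 3 | h(1).
Inductive step: suppose the statement holds for some i ≥ 1, i.e. 3 | h(i). Then
h(i+1) − 11·h(i) = (-3·11^(i+1) - 3·6^(i+1)) − 11·(-3·11^i - 3·6^i) = (-3)·6^i·(6 − 11) = (15)·6^i. Since 3 | h(i) by the inductive hypothesis, 3 | 11·h(i); and 3 | 15 since 15 = 3·5. Therefore 3 | h(i+1).
By the principle of mathematical induction, the result holds for all r ≥ 1.
Therefore the largest such d is 3.

d = 3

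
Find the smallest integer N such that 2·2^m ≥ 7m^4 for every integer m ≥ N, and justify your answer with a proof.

N = 19

At m = 18: 524288 < 734832, so the inequality fails and N ≥ 19. We prove 2·2^m ≥ 7m^4 for all m ≥ 19.
When m = 19: 2·2^m = 1048576 and 7m^4 = 912247, so 1048576 ≥ 912247.
Inductive step: assume the claim holds for m = i, so 2·2^i ≥ 7i^4.
Then 2·2^(i + 1) = 2·(2·2^i) ≥ 2·(7i^4).
Also, for i ≥ 19 we have 2·(7i^4) ≥ 7(i+1)^4, since 2 ≥ (1 + 1/i)^4 for all i ≥ 19.
Combining, 2·2^(i + 1) ≥ 7(i+1)^4.
Hence, by induction on m, the claim holds for every m ≥ 19.
Hence the smallest such N is 19.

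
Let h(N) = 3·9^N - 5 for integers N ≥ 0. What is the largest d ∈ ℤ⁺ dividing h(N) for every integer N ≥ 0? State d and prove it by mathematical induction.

d = 2

Computing the first values: h(0) = -2 and h(1) = 22; gcd(-2, 22) = 2, so d ≤ 2.
We prove 2 | 3·9^N - 5 for all N ≥ 0 by induction on N.
Base case (N = 0): h(0) = -2 = 2·(-1), so 2 | h(0).
Inductive step: assume the claim holds for N = j, i.e. 2 | h(j). Then
h(j+1) = 3·9^(j+1) - 5 = 9·(3·9^j - 5) + 40 = 9·h(j) + 40. The first term is divisible by 2 by the inductive hypothesis, and 40 is divisible by 2. Hence 2 | h(j+1).
By the principle of mathematical induction, the result holds for all N ≥ 0.
Therefore the largest such d is 2.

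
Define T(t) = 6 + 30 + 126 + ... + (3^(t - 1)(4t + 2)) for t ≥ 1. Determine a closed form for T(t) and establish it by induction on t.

T(t) = 2·3^t·t

We claim T(t) = 2·3^t·t for all t ≥ 1.
Base case (t = 1): T(1) = 6, and the closed form gives 6. They agree.
Inductive step: suppose the statement holds for some p ≥ 1, so T(p) = 2·3^p·p.
Then T(p+1) = T(p) + (3^p(4p + 6)) = (2·3^p·p) + (3^p(4p + 6)).
Simplifying, T(p+1) = 6·3^p(p + 1) = 2·3^(p+1)·(p+1),
which is the closed form with t = p+1.
By induction, the statement is established for all t ≥ 1.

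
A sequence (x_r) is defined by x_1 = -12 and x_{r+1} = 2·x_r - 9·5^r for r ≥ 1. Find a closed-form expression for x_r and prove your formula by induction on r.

x_r = 3·2^(r - 1) - 3·5^r

Computing the first terms: x_1 = -12, x_2 = -69, x_3 = -363. This suggests x_r = 3·2^(r - 1) - 3·5^r.
For the base case r = 1: the formula gives -12 = -12 = x_1.
Suppose the result is true for r = i, so x_i = 3·2^(i - 1) - 3·5^i.
Then x_{i+1} = 2·x_i - 9·5^i = 2·(3·2^(i - 1) - 3·5^i) - 9·5^i = 3·2^i - 3·5^(i + 1) = 3·2^((i+1) - 1) - 3·5^(i+1),
which is the claimed formula at r = i+1.
By induction, the statement is established for all r ≥ 1.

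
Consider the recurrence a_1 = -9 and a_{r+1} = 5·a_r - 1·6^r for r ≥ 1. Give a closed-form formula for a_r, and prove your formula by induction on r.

Computing the first terms: a_1 = -9, a_2 = -51, a_3 = -291. This suggests a_r = -3·5^(r - 1) - 6^r.
Base case (r = 1): the formula gives -9 = -9 = a_1.
Suppose the result is true for r = m, so a_m = -3·5^(m - 1) - 6^m.
Then a_{m+1} = 5·a_m - 1·6^m = 5·(-3·5^(m - 1) - 6^m) - 1·6^m = -3·5^m - 6^(m + 1) = -3·5^((m+1) - 1) - 6^(m+1),
which is the claimed formula at r = m+1.
By induction, the statement is established for all r ≥ 1.

a_r = -3·5^(r - 1) - 6^r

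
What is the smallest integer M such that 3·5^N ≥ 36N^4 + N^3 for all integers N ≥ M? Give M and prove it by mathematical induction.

At N = 5: 9375 < 22625, so the inequality fails and M ≥ 6. We prove 3·5^N ≥ 36N^4 + N^3 for all N ≥ 6.
Base step (N = 6): 3·5^N = 46875 and 36N^4 + N^3 = 46872, so 46875 ≥ 46872.
Inductive step: assume the claim holds for N = p, so 3·5^p ≥ 36p^4 + p^3.
Then 3·5^(p + 1) = 5·(3·5^p) ≥ 5·(36p^4 + p^3).
Also, for p ≥ 6 we have 5·(36p^4 + p^3) ≥ 36(p+1)^4 + (p+1)^3, since 5·(36p^4 + p^3) − (36(p+1)^4 + (p+1)^3) = 144p^4 - 140p^3 - 219p^2 - 147p - 37, which is nonnegative for all p ≥ 6.
Combining, 3·5^(p + 1) ≥ 36(p+1)^4 + (p+1)^3.
This completes the induction.
Hence the smallest such M is 6.

M = 6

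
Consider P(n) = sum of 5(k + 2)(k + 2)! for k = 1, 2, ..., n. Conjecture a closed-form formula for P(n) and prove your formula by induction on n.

We claim P(n) = 5(n + 3)! - 30 for all n ≥ 1.
When n = 1: P(1) = 90, and the closed form gives 90. They agree.
Inductive step: assume the claim holds for n = k, so P(k) = 5(k + 3)! - 30.
Then P(k+1) = P(k) + (5(k + 3)(k + 3)!) = (5(k + 3)! - 30) + (5(k + 3)(k + 3)!).
Simplifying, P(k+1) = 5((k+1) + 3)! - 30,
which is the closed form with n = k+1.
By the principle of mathematical induction, the result holds for all n ≥ 1.

P(n) = 5(n + 3)! - 30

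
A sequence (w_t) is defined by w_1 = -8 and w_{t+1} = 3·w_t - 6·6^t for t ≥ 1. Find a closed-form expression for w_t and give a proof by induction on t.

Computing the first terms: w_1 = -8, w_2 = -60, w_3 = -396. This suggests w_t = 4·3^(t - 1) - 2·6^t.
For the base case t = 1: the formula gives -8 = -8 = w_1.
Inductive step: assume the claim holds for t = p, so w_p = 4·3^(p - 1) - 2·6^p.
Then w_{p+1} = 3·w_p - 6·6^p = 3·(4·3^(p - 1) - 2·6^p) - 6·6^p = 4·3^p - 2·6^(p + 1) = 4·3^((p+1) - 1) - 2·6^(p+1),
which is the claimed formula at t = p+1.
By the principle of mathematical induction, the result holds for all t ≥ 1.

w_t = 4·3^(t - 1) - 2·6^t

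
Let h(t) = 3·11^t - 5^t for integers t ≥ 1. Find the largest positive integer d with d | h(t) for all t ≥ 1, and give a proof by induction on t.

Computing the first values: h(1) = 28 and h(2) = 338; gcd(28, 338) = 2, so d ≤ 2.
We prove 2 | 3·11^t - 5^t for all t ≥ 1 by induction on t.
When t = 1: h(1) = 28 = 2·(14), so 2 | h(1).
Suppose the result is true for t = i, i.e. 2 | h(i). Then
h(i+1) − 11·h(i) = (3·11^(i+1) - 5^(i+1)) − 11·(3·11^i - 5^i) = (-1)·5^i·(5 − 11) = (6)·5^i. Since 2 | h(i) by the inductive hypothesis, 2 | 11·h(i); and 2 | 6 since 6 = 2·3. Therefore 2 | h(i+1).
Hence, by induction on t, the claim holds for every t ≥ 1.
Therefore the largest such d is 2.

d = 2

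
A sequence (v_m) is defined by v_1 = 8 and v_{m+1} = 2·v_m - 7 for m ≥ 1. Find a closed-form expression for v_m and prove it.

v_m = 2^(m - 1) + 7

Computing the first terms: v_1 = 8, v_2 = 9, v_3 = 11. This suggests v_m = 2^(m - 1) + 7.
For the base case m = 1: the formula gives 8 = 8 = v_1.
Suppose the result is true for m = j, so v_j = 2^(j - 1) + 7.
Then v_{j+1} = 2·v_j - 7 = 2·(2^(j - 1) + 7) - 7 = 2^j + 7 = 2^((j+1) - 1) + 7,
which is the claimed formula at m = j+1.
Hence, by induction on m, the claim holds for every m ≥ 1.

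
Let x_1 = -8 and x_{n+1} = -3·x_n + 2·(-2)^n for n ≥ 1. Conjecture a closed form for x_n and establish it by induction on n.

x_n = -(-2)^(n + 1) - 4(-3)^(n - 1)

Computing the first terms: x_1 = -8, x_2 = 20, x_3 = -52. This suggests x_n = -(-2)^(n + 1) - 4(-3)^(n - 1).
For the base case n = 1: the formula gives -8 = -8 = x_1.
For the inductive step, assume it holds for an arbitrary j ≥ 1, so x_j = -(-2)^(j + 1) - 4(-3)^(j - 1).
Then x_{j+1} = -3·x_j + 2·(-2)^j = -3·(-(-2)^(j + 1) - 4(-3)^(j - 1)) + 2·(-2)^j = -(-2)^(j + 2) - 4(-3)^j = -(-2)^((j+1) + 1) - 4(-3)^((j+1) - 1),
which is the claimed formula at n = j+1.
This completes the induction.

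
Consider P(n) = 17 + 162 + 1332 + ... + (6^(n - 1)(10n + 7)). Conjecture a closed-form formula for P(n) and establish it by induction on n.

P(n) = 6^n(2n + 1) - 1

We claim P(n) = 6^n(2n + 1) - 1 for all n ≥ 1.
For the base case n = 1: P(1) = 17, and the closed form gives 17. They agree.
Inductive step: suppose the statement holds for some j ≥ 1, so P(j) = 6^j(2j + 1) - 1.
Then P(j+1) = P(j) + (6^j(10j + 17)) = (6^j(2j + 1) - 1) + (6^j(10j + 17)).
Simplifying, P(j+1) = 12·6^j·j + 18·6^j - 1 = 6^(j+1)(2(j+1) + 1) - 1,
which is the closed form with n = j+1.
Hence, by induction on n, the claim holds for every n ≥ 1.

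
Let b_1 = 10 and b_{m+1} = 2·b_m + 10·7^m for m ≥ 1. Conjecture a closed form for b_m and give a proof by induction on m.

b_m = -2^(m + 1) + 2·7^m

Computing the first terms: b_1 = 10, b_2 = 90, b_3 = 670. This suggests b_m = -2^(m + 1) + 2·7^m.
Base case (m = 1): the formula gives 10 = 10 = b_1.
Inductive step: assume the claim holds for m = p, so b_p = -2^(p + 1) + 2·7^p.
Then b_{p+1} = 2·b_p + 10·7^p = 2·(-2^(p + 1) + 2·7^p) + 10·7^p = -2^(p + 2) + 2·7^(p + 1) = -2^((p+1) + 1) + 2·7^(p+1),
which is the claimed formula at m = p+1.
This completes the induction.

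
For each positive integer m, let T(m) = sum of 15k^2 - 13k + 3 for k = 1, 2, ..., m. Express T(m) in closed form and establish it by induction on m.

T(m) = m(5m^2 + m - 1)

We claim T(m) = m(5m^2 + m - 1) for all m ≥ 1.
Base case (m = 1): T(1) = 5, and the closed form gives 5. They agree.
Inductive step: assume the claim holds for m = k, so T(k) = k(5k^2 + k - 1).
Then T(k+1) = T(k) + (15k^2 + 17k + 5) = (k(5k^2 + k - 1)) + (15k^2 + 17k + 5).
Simplifying, T(k+1) = (k + 1)(5k^2 + 11k + 5) = (k+1)(5(k+1)^2 + (k+1) - 1),
which is the closed form with m = k+1.
Hence, by induction on m, the claim holds for every m ≥ 1.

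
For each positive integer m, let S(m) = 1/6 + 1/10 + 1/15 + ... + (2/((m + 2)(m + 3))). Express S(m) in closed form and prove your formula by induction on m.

S(m) = 2m/(3(m + 3))

We claim S(m) = 2m/(3(m + 3)) for all m ≥ 1.
Base step (m = 1): S(1) = 1/6, and the closed form gives 1/6. They agree.
Inductive step: assume the claim holds for m = i, so S(i) = 2i/(3(i + 3)).
Then S(i+1) = S(i) + (2/((i + 3)(i + 4))) = (2i/(3(i + 3))) + (2/((i + 3)(i + 4))).
Simplifying, S(i+1) = 2(i + 1)/(3(i + 4)) = 2(i+1)/(3((i+1) + 3)),
which is the closed form with m = i+1.
This completes the induction.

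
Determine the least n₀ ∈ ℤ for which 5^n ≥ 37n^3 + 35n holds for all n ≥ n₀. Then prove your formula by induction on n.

n₀ = 6

At n = 5: 3125 < 4800, so the inequality fails and n₀ ≥ 6. We prove 5^n ≥ 37n^3 + 35n for all n ≥ 6.
Base case (n = 6): 5^n = 15625 and 37n^3 + 35n = 8202, so 15625 ≥ 8202.
Inductive step: suppose the statement holds for some r ≥ 6, so 5^r ≥ 37r^3 + 35r.
Then 5^(r + 1) = 5·(5^r) ≥ 5·(37r^3 + 35r).
Also, for r ≥ 6 we have 5·(37r^3 + 35r) ≥ 37(r+1)^3 + 35(r+1), since 5·(37r^3 + 35r) − (37(r+1)^3 + 35(r+1)) = 148r^3 - 111r^2 + 29r - 72, which is nonnegative for all r ≥ 6.
Combining, 5^(r + 1) ≥ 37(r+1)^3 + 35(r+1).
By the principle of mathematical induction, the result holds for all n ≥ 6.
Hence the smallest such n₀ is 6.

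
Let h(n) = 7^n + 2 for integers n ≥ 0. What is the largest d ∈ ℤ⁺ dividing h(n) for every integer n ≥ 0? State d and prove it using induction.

d = 3

Computing the first values: h(0) = 3 and h(1) = 9; gcd(3, 9) = 3, so d ≤ 3.
We prove 3 | 7^n + 2 for all n ≥ 0 by induction on n.
Base case (n = 0): h(0) = 3 = 3·(1), so 3 | h(0).
Inductive step: assume the claim holds for n = j, i.e. 3 | h(j). Then
h(j+1) = 7^(j+1) + 2 = 7·(7^j + 2) - 12 = 7·h(j) - 12. The first term is divisible by 3 by the inductive hypothesis, and -12 is divisible by 3. Hence 3 | h(j+1).
This completes the induction.
Therefore the largest such d is 3.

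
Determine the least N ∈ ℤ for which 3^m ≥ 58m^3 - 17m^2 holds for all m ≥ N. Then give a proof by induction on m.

N = 10

At m = 9: 19683 < 40905, so the inequality fails and N ≥ 10. We prove 3^m ≥ 58m^3 - 17m^2 for all m ≥ 10.
For the base case m = 10: 3^m = 59049 and 58m^3 - 17m^2 = 56300, so 59049 ≥ 56300.
Suppose the result is true for m = k, so 3^k ≥ 58k^3 - 17k^2.
Then 3^(k + 1) = 3·(3^k) ≥ 3·(58k^3 - 17k^2).
Also, for k ≥ 10 we have 3·(58k^3 - 17k^2) ≥ 58(k+1)^3 - 17(k+1)^2, since 3·(58k^3 - 17k^2) − (58(k+1)^3 - 17(k+1)^2) = 116k^3 - 208k^2 - 140k - 41, which is nonnegative for all k ≥ 10.
Combining, 3^(k + 1) ≥ 58(k+1)^3 - 17(k+1)^2.
By induction, the statement is established for all m ≥ 10.
Hence the smallest such N is 10.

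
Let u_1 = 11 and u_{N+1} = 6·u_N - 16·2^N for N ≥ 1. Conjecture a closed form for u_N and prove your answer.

u_N = 2^(N + 2) + 3·6^(N - 1)

Computing the first terms: u_1 = 11, u_2 = 34, u_3 = 140. This suggests u_N = 2^(N + 2) + 3·6^(N - 1).
When N = 1: the formula gives 11 = 11 = u_1.
Inductive step: assume the claim holds for N = p, so u_p = 2^(p + 2) + 3·6^(p - 1).
Then u_{p+1} = 6·u_p - 16·2^p = 6·(2^(p + 2) + 3·6^(p - 1)) - 16·2^p = 2^(p + 3) + 3·6^p = 2^((p+1) + 2) + 3·6^((p+1) - 1),
which is the claimed formula at N = p+1.
Hence, by induction on N, the claim holds for every N ≥ 1.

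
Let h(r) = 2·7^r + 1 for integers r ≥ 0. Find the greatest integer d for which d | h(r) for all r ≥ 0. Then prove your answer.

Computing the first values: h(0) = 3 and h(1) = 15; gcd(3, 15) = 3, so d ≤ 3.
We prove 3 | 2·7^r + 1 for all r ≥ 0 by induction on r.
When r = 0: h(0) = 3 = 3·(1), so 3 | h(0).
Inductive step: assume the claim holds for r = k, i.e. 3 | h(k). Then
h(k+1) = 2·7^(k+1) + 1 = 7·(2·7^k + 1) - 6 = 7·h(k) - 6. The first term is divisible by 3 by the inductive hypothesis, and -6 is divisible by 3. Hence 3 | h(k+1).
By the principle of mathematical induction, the result holds for all r ≥ 0.
Therefore the largest such d is 3.

d = 3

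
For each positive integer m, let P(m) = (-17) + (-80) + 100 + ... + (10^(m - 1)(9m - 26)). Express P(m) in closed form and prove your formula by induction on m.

We claim P(m) = 10^m(m - 3) + 3 for all m ≥ 1.
For the base case m = 1: P(1) = -17, and the closed form gives -17. They agree.
Suppose the result is true for m = i, so P(i) = 10^i(i - 3) + 3.
Then P(i+1) = P(i) + (10^i(9i - 17)) = (10^i(i - 3) + 3) + (10^i(9i - 17)).
Simplifying, P(i+1) = 10·10^i·i - 20·10^i + 3 = 10^(i+1)((i+1) - 3) + 3,
which is the closed form with m = i+1.
By the principle of mathematical induction, the result holds for all m ≥ 1.

P(m) = 10^m(m - 3) + 3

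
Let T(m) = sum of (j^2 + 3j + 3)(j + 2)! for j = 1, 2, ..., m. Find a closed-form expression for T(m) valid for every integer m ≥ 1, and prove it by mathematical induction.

T(m) = (m + 1)(m + 3)! - 6

We claim T(m) = (m + 1)(m + 3)! - 6 for all m ≥ 1.
Base step (m = 1): T(1) = 42, and the closed form gives 42. They agree.
Inductive step: assume the claim holds for m = j, so T(j) = (j + 1)(j + 3)! - 6.
Then T(j+1) = T(j) + ((j^2 + 5j + 7)(j + 3)!) = ((j + 1)(j + 3)! - 6) + ((j^2 + 5j + 7)(j + 3)!).
Simplifying, T(j+1) = ((j+1) + 1)((j+1) + 3)! - 6,
which is the closed form with m = j+1.
Hence, by induction on m, the claim holds for every m ≥ 1.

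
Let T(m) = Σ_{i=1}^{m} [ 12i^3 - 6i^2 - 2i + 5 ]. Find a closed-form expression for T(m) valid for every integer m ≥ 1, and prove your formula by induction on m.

We claim T(m) = m(3m^3 + 4m^2 - m + 3) for all m ≥ 1.
Base case (m = 1): T(1) = 9, and the closed form gives 9. They agree.
Inductive step: suppose the statement holds for some i ≥ 1, so T(i) = i(3i^3 + 4i^2 - i + 3).
Then T(i+1) = T(i) + (12i^3 + 30i^2 + 22i + 9) = (i(3i^3 + 4i^2 - i + 3)) + (12i^3 + 30i^2 + 22i + 9).
Simplifying, T(i+1) = (i + 1)(3i^3 + 13i^2 + 16i + 9) = (i+1)(3(i+1)^3 + 4(i+1)^2 - (i+1) + 3),
which is the closed form with m = i+1.
This completes the induction.

T(m) = m(3m^3 + 4m^2 - m + 3)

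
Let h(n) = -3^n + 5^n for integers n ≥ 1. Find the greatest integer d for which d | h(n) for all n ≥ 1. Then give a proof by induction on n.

d = 2

Computing the first values: h(1) = 2 and h(2) = 16; gcd(2, 16) = 2, so d ≤ 2.
We prove 2 | -3^n + 5^n for all n ≥ 1 by induction on n.
Base step (n = 1): h(1) = 2 = 2·(1), so 2 | h(1).
Suppose the result is true for n = k, i.e. 2 | h(k). Then
5^{k+1} − 3^{k+1} = 5·5^k − 3·3^k = 5·(5^k − 3^k) + (2)·3^k. The first term is divisible by 2 by the inductive hypothesis, and the second term (2)·3^k is divisible by 2 since 2 | 2. Hence 2 | h(k+1).
This completes the induction.
Therefore the largest such d is 2.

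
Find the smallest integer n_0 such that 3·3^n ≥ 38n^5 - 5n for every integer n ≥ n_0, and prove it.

At n = 14: 14348907 < 20437242, so the inequality fails and n_0 ≥ 15. We prove 3·3^n ≥ 38n^5 - 5n for all n ≥ 15.
When n = 15: 3·3^n = 43046721 and 38n^5 - 5n = 28856175, so 43046721 ≥ 28856175.
Inductive step: assume the claim holds for n = p, so 3·3^p ≥ 38p^5 - 5p.
Then 3·3^(p + 1) = 3·(3·3^p) ≥ 3·(38p^5 - 5p).
Also, for p ≥ 15 we have 3·(38p^5 - 5p) ≥ 38(p+1)^5 - 5(p+1), since 3·(38p^5 - 5p) − (38(p+1)^5 - 5(p+1)) = 76p^5 - 190p^4 - 380p^3 - 380p^2 - 200p - 33, which is nonnegative for all p ≥ 15.
Combining, 3·3^(p + 1) ≥ 38(p+1)^5 - 5(p+1).
Hence, by induction on n, the claim holds for every n ≥ 15.
Hence the smallest such n_0 is 15.

n_0 = 15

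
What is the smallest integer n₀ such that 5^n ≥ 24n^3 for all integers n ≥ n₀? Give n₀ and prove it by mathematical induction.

At n = 4: 625 < 1536, so the inequality fails and n₀ ≥ 5. We prove 5^n ≥ 24n^3 for all n ≥ 5.
For the base case n = 5: 5^n = 3125 and 24n^3 = 3000, so 3125 ≥ 3000.
For the inductive step, assume it holds for an arbitrary r ≥ 5, so 5^r ≥ 24r^3.
Then 5^(r + 1) = 5·(5^r) ≥ 5·(24r^3).
Also, for r ≥ 5 we have 5·(24r^3) ≥ 24(r+1)^3, since 5 ≥ (1 + 1/r)^3 for all r ≥ 5.
Combining, 5^(r + 1) ≥ 24(r+1)^3.
By induction, the statement is established for all n ≥ 5.
Hence the smallest such n₀ is 5.

n₀ = 5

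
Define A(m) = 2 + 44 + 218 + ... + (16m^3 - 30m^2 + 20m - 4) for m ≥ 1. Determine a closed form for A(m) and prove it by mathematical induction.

A(m) = m(4m^3 - 2m^2 - m + 1)

We claim A(m) = m(4m^3 - 2m^2 - m + 1) for all m ≥ 1.
For the base case m = 1: A(1) = 2, and the closed form gives 2. They agree.
Inductive step: assume the claim holds for m = j, so A(j) = j(4j^3 - 2j^2 - j + 1).
Then A(j+1) = A(j) + (16j^3 + 18j^2 + 8j + 2) = (j(4j^3 - 2j^2 - j + 1)) + (16j^3 + 18j^2 + 8j + 2).
Simplifying, A(j+1) = (j + 1)(4j^3 + 10j^2 + 7j + 2) = (j+1)(4(j+1)^3 - 2(j+1)^2 - (j+1) + 1),
which is the closed form with m = j+1.
This completes the induction.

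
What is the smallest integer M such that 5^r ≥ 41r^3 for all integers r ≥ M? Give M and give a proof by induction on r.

M = 6

At r = 5: 3125 < 5125, so the inequality fails and M ≥ 6. We prove 5^r ≥ 41r^3 for all r ≥ 6.
For the base case r = 6: 5^r = 15625 and 41r^3 = 8856, so 15625 ≥ 8856.
For the inductive step, assume it holds for an arbitrary i ≥ 6, so 5^i ≥ 41i^3.
Then 5^(i + 1) = 5·(5^i) ≥ 5·(41i^3).
Also, for i ≥ 6 we have 5·(41i^3) ≥ 41(i+1)^3, since 5 ≥ (1 + 1/i)^3 for all i ≥ 6.
Combining, 5^(i + 1) ≥ 41(i+1)^3.
Hence, by induction on r, the claim holds for every r ≥ 6.
Hence the smallest such M is 6.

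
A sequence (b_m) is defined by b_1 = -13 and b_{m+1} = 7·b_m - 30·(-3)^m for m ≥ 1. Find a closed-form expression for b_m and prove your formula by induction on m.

Computing the first terms: b_1 = -13, b_2 = -1, b_3 = -277. This suggests b_m = -(-3)^(m + 1) - 4·7^(m - 1).
Base step (m = 1): the formula gives -13 = -13 = b_1.
For the inductive step, assume it holds for an arbitrary j ≥ 1, so b_j = -(-3)^(j + 1) - 4·7^(j - 1).
Then b_{j+1} = 7·b_j - 30·(-3)^j = 7·(-(-3)^(j + 1) - 4·7^(j - 1)) - 30·(-3)^j = -(-3)^(j + 2) - 4·7^j = -(-3)^((j+1) + 1) - 4·7^((j+1) - 1),
which is the claimed formula at m = j+1.
By the principle of mathematical induction, the result holds for all m ≥ 1.

b_m = -(-3)^(m + 1) - 4·7^(m - 1)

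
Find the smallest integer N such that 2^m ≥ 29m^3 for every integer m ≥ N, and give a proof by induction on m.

At m = 17: 131072 < 142477, so the inequality fails and N ≥ 18. We prove 2^m ≥ 29m^3 for all m ≥ 18.
Base case (m = 18): 2^m = 262144 and 29m^3 = 169128, so 262144 ≥ 169128.
Inductive step: suppose the statement holds for some r ≥ 18, so 2^r ≥ 29r^3.
Then 2^(r + 1) = 2·(2^r) ≥ 2·(29r^3).
Also, for r ≥ 18 we have 2·(29r^3) ≥ 29(r+1)^3, since 2 ≥ (1 + 1/r)^3 for all r ≥ 18.
Combining, 2^(r + 1) ≥ 29(r+1)^3.
Hence, by induction on m, the claim holds for every m ≥ 18.
Hence the smallest such N is 18.

N = 18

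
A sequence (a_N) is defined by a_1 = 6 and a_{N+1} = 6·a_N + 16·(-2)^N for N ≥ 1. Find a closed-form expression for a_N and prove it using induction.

a_N = (-2)^(N + 1) + 2·6^(N - 1)

Computing the first terms: a_1 = 6, a_2 = 4, a_3 = 88. This suggests a_N = (-2)^(N + 1) + 2·6^(N - 1).
Base case (N = 1): the formula gives 6 = 6 = a_1.
Inductive step: suppose the statement holds for some p ≥ 1, so a_p = (-2)^(p + 1) + 2·6^(p - 1).
Then a_{p+1} = 6·a_p + 16·(-2)^p = 6·((-2)^(p + 1) + 2·6^(p - 1)) + 16·(-2)^p = (-2)^(p + 2) + 2·6^p = (-2)^((p+1) + 1) + 2·6^((p+1) - 1),
which is the claimed formula at N = p+1.
By induction, the statement is established for all N ≥ 1.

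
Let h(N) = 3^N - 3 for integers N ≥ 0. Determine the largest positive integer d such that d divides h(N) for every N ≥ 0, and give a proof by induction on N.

Computing the first values: h(0) = -2 and h(1) = 0; gcd(-2, 0) = 2, so d ≤ 2.
We prove 2 | 3^N - 3 for all N ≥ 0 by induction on N.
Base case (N = 0): h(0) = -2 = 2·(-1), so 2 | h(0).
Inductive step: assume the claim holds for N = m, i.e. 2 | h(m). Then
h(m+1) = 3^(m+1) - 3 = 3·(3^m - 3) + 6 = 3·h(m) + 6. The first term is divisible by 2 by the inductive hypothesis, and 6 is divisible by 2. Hence 2 | h(m+1).
This completes the induction.
Therefore the largest such d is 2.

d = 2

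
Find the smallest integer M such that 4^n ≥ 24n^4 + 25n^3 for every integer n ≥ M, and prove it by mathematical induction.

At n = 8: 65536 < 111104, so the inequality fails and M ≥ 9. We prove 4^n ≥ 24n^4 + 25n^3 for all n ≥ 9.
For the base case n = 9: 4^n = 262144 and 24n^4 + 25n^3 = 175689, so 262144 ≥ 175689.
Suppose the result is true for n = i, so 4^i ≥ 24i^4 + 25i^3.
Then 4^(i + 1) = 4·(4^i) ≥ 4·(24i^4 + 25i^3).
Also, for i ≥ 9 we have 4·(24i^4 + 25i^3) ≥ 24(i+1)^4 + 25(i+1)^3, since 4·(24i^4 + 25i^3) − (24(i+1)^4 + 25(i+1)^3) = 72i^4 - 21i^3 - 219i^2 - 171i - 49, which is nonnegative for all i ≥ 9.
Combining, 4^(i + 1) ≥ 24(i+1)^4 + 25(i+1)^3.
By induction, the statement is established for all n ≥ 9.
Hence the smallest such M is 9.

M = 9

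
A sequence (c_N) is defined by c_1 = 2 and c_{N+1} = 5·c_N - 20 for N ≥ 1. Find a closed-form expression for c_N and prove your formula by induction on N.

Computing the first terms: c_1 = 2, c_2 = -10, c_3 = -70. This suggests c_N = -3·5^(N - 1) + 5.
When N = 1: the formula gives 2 = 2 = c_1.
Inductive step: assume the claim holds for N = p, so c_p = -3·5^(p - 1) + 5.
Then c_{p+1} = 5·c_p - 20 = 5·(-3·5^(p - 1) + 5) - 20 = -3·5^p + 5 = -3·5^((p+1) - 1) + 5,
which is the claimed formula at N = p+1.
By the principle of mathematical induction, the result holds for all N ≥ 1.

c_N = -3·5^(N - 1) + 5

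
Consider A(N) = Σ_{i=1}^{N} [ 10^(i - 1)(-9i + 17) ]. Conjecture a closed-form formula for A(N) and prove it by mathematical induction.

We claim A(N) = 10^N(-N + 2) - 2 for all N ≥ 1.
For the base case N = 1: A(1) = 8, and the closed form gives 8. They agree.
Inductive step: suppose the statement holds for some i ≥ 1, so A(i) = 10^i(-i + 2) - 2.
Then A(i+1) = A(i) + (10^i(-9i + 8)) = (10^i(-i + 2) - 2) + (10^i(-9i + 8)).
Simplifying, A(i+1) = -10·10^i·i + 10·10^i - 2 = 10^(i+1)(-(i+1) + 2) - 2,
which is the closed form with N = i+1.
By the principle of mathematical induction, the result holds for all N ≥ 1.

A(N) = 10^N(-N + 2) - 2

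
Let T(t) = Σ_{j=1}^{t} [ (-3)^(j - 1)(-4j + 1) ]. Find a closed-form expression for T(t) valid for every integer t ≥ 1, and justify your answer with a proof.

T(t) = (-3)^t·t

We claim T(t) = (-3)^t·t for all t ≥ 1.
When t = 1: T(1) = -3, and the closed form gives -3. They agree.
For the inductive step, assume it holds for an arbitrary j ≥ 1, so T(j) = (-3)^j·j.
Then T(j+1) = T(j) + ((-3)^j(-4j - 3)) = ((-3)^j·j) + ((-3)^j(-4j - 3)).
Simplifying, T(j+1) = (-3)^(j + 1)(j + 1) = (-3)^(j+1)·(j+1),
which is the closed form with t = j+1.
By induction, the statement is established for all t ≥ 1.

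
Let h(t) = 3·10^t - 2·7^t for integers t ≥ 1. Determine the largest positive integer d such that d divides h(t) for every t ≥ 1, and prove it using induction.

d = 2

Computing the first values: h(1) = 16 and h(2) = 202; gcd(16, 202) = 2, so d ≤ 2.
We prove 2 | 3·10^t - 2·7^t for all t ≥ 1 by induction on t.
Base case (t = 1): h(1) = 16 = 2·(8), so 2 | h(1).
Suppose the result is true for t = p, i.e. 2 | h(p). Then
h(p+1) − 10·h(p) = (3·10^(p+1) - 2·7^(p+1)) − 10·(3·10^p - 2·7^p) = (-2)·7^p·(7 − 10) = (6)·7^p. Since 2 | h(p) by the inductive hypothesis, 2 | 10·h(p); and 2 | 6 since 6 = 2·3. Therefore 2 | h(p+1).
Hence, by induction on t, the claim holds for every t ≥ 1.
Therefore the largest such d is 2.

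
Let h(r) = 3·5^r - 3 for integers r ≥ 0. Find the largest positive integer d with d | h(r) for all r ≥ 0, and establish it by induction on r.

d = 12

Computing the first values: h(0) = 0 and h(1) = 12; gcd(0, 12) = 12, so d ≤ 12.
We prove 12 | 3·5^r - 3 for all r ≥ 0 by induction on r.
For the base case r = 0: h(0) = 0 = 12·(0), so 12 | h(0).
Inductive step: assume the claim holds for r = j, i.e. 12 | h(j). Then
h(j+1) = 3·5^(j+1) - 3 = 5·(3·5^j - 3) + 12 = 5·h(j) + 12. The first term is divisible by 12 by the inductive hypothesis, and 12 is divisible by 12. Hence 12 | h(j+1).
This completes the induction.
Therefore the largest such d is 12.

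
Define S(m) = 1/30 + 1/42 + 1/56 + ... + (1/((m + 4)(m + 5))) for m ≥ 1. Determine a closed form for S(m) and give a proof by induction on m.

We claim S(m) = m/(5(m + 5)) for all m ≥ 1.
When m = 1: S(1) = 1/30, and the closed form gives 1/30. They agree.
Suppose the result is true for m = i, so S(i) = i/(5(i + 5)).
Then S(i+1) = S(i) + (1/((i + 5)(i + 6))) = (i/(5(i + 5))) + (1/((i + 5)(i + 6))).
Simplifying, S(i+1) = (i + 1)/(5(i + 6)) = (i+1)/(5((i+1) + 5)),
which is the closed form with m = i+1.
This completes the induction.

S(m) = m/(5(m + 5))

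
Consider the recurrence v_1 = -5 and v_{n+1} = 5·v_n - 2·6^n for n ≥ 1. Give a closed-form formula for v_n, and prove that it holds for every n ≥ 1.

Computing the first terms: v_1 = -5, v_2 = -37, v_3 = -257. This suggests v_n = 7·5^(n - 1) - 2·6^n.
For the base case n = 1: the formula gives -5 = -5 = v_1.
For the inductive step, assume it holds for an arbitrary k ≥ 1, so v_k = 7·5^(k - 1) - 2·6^k.
Then v_{k+1} = 5·v_k - 2·6^k = 5·(7·5^(k - 1) - 2·6^k) - 2·6^k = 7·5^k - 2·6^(k + 1) = 7·5^((k+1) - 1) - 2·6^(k+1),
which is the claimed formula at n = k+1.
This completes the induction.

v_n = 7·5^(n - 1) - 2·6^n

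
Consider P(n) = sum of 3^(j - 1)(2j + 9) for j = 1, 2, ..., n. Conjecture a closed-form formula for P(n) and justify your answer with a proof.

P(n) = 3^n(n + 4) - 4

We claim P(n) = 3^n(n + 4) - 4 for all n ≥ 1.
Base step (n = 1): P(1) = 11, and the closed form gives 11. They agree.
Inductive step: assume the claim holds for n = j, so P(j) = 3^j(j + 4) - 4.
Then P(j+1) = P(j) + (3^j(2j + 11)) = (3^j(j + 4) - 4) + (3^j(2j + 11)).
Simplifying, P(j+1) = 3·3^j·j + 15·3^j - 4 = 3^(j+1)((j+1) + 4) - 4,
which is the closed form with n = j+1.
By the principle of mathematical induction, the result holds for all n ≥ 1.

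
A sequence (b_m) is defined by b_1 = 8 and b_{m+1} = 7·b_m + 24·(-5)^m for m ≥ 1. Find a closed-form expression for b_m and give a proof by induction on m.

b_m = -2(-5)^m - 2·7^(m - 1)

Computing the first terms: b_1 = 8, b_2 = -64, b_3 = 152. This suggests b_m = -2(-5)^m - 2·7^(m - 1).
For the base case m = 1: the formula gives 8 = 8 = b_1.
For the inductive step, assume it holds for an arbitrary k ≥ 1, so b_k = -2(-5)^k - 2·7^(k - 1).
Then b_{k+1} = 7·b_k + 24·(-5)^k = 7·(-2(-5)^k - 2·7^(k - 1)) + 24·(-5)^k = -2(-5)^(k + 1) - 2·7^k = -2(-5)^(k+1) - 2·7^((k+1) - 1),
which is the claimed formula at m = k+1.
By the principle of mathematical induction, the result holds for all m ≥ 1.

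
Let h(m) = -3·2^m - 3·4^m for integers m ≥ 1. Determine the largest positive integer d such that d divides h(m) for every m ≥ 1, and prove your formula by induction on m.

d = 6

Computing the first values: h(1) = -18 and h(2) = -60; gcd(-18, -60) = 6, so d ≤ 6.
We prove 6 | -3·2^m - 3·4^m for all m ≥ 1 by induction on m.
When m = 1: h(1) = -18 = 6·(-3), so 6 | h(1).
Inductive step: suppose the statement holds for some p ≥ 1, i.e. 6 | h(p). Then
h(p+1) − 4·h(p) = (-3·2^(p+1) - 3·4^(p+1)) − 4·(-3·2^p - 3·4^p) = (-3)·2^p·(2 − 4) = (6)·2^p. Since 6 | h(p) by the inductive hypothesis, 6 | 4·h(p); and 6 | 6 since 6 = 6·1. Therefore 6 | h(p+1).
By induction, the statement is established for all m ≥ 1.
Therefore the largest such d is 6.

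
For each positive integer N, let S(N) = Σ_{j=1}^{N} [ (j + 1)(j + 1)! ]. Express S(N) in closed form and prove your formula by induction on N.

We claim S(N) = (N + 2)! - 2 for all N ≥ 1.
Base step (N = 1): S(1) = 4, and the closed form gives 4. They agree.
Inductive step: assume the claim holds for N = j, so S(j) = (j + 2)! - 2.
Then S(j+1) = S(j) + ((j + 2)(j + 2)!) = ((j + 2)! - 2) + ((j + 2)(j + 2)!).
Simplifying, S(j+1) = ((j+1) + 2)! - 2,
which is the closed form with N = j+1.
Hence, by induction on N, the claim holds for every N ≥ 1.

S(N) = (N + 2)! - 2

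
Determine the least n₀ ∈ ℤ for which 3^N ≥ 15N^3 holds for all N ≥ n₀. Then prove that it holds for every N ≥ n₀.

n₀ = 9

At N = 8: 6561 < 7680, so the inequality fails and n₀ ≥ 9. We prove 3^N ≥ 15N^3 for all N ≥ 9.
Base step (N = 9): 3^N = 19683 and 15N^3 = 10935, so 19683 ≥ 10935.
For the inductive step, assume it holds for an arbitrary m ≥ 9, so 3^m ≥ 15m^3.
Then 3^(m + 1) = 3·(3^m) ≥ 3·(15m^3).
Also, for m ≥ 9 we have 3·(15m^3) ≥ 15(m+1)^3, since 3 ≥ (1 + 1/m)^3 for all m ≥ 9.
Combining, 3^(m + 1) ≥ 15(m+1)^3.
This completes the induction.
Hence the smallest such n₀ is 9.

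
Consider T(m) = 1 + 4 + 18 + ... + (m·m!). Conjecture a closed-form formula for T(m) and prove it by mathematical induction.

T(m) = (m + 1)m! - 1

We claim T(m) = (m + 1)m! - 1 for all m ≥ 1.
Base case (m = 1): T(1) = 1, and the closed form gives 1. They agree.
Suppose the result is true for m = p, so T(p) = (p + 1)p! - 1.
Then T(p+1) = T(p) + ((p + 1)(p + 1)!) = ((p + 1)p! - 1) + ((p + 1)(p + 1)!).
Simplifying, T(p+1) = ((p+1) + 1)(p+1)! - 1,
which is the closed form with m = p+1.
By induction, the statement is established for all m ≥ 1.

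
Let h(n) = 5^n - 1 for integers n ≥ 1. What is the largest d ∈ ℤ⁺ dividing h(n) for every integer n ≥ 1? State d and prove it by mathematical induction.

d = 4

Computing the first values: h(1) = 4 and h(2) = 24; gcd(4, 24) = 4, so d ≤ 4.
We prove 4 | 5^n - 1 for all n ≥ 1 by induction on n.
When n = 1: h(1) = 4 = 4·(1), so 4 | h(1).
For the inductive step, assume it holds for an arbitrary i ≥ 1, i.e. 4 | h(i). Then
5^{i+1} − 1^{i+1} = 5·5^i − 1·1^i = 5·(5^i − 1^i) + (4)·1^i. The first term is divisible by 4 by the inductive hypothesis, and the second term (4)·1^i is divisible by 4 since 4 | 4. Hence 4 | h(i+1).
This completes the induction.
Therefore the largest such d is 4.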